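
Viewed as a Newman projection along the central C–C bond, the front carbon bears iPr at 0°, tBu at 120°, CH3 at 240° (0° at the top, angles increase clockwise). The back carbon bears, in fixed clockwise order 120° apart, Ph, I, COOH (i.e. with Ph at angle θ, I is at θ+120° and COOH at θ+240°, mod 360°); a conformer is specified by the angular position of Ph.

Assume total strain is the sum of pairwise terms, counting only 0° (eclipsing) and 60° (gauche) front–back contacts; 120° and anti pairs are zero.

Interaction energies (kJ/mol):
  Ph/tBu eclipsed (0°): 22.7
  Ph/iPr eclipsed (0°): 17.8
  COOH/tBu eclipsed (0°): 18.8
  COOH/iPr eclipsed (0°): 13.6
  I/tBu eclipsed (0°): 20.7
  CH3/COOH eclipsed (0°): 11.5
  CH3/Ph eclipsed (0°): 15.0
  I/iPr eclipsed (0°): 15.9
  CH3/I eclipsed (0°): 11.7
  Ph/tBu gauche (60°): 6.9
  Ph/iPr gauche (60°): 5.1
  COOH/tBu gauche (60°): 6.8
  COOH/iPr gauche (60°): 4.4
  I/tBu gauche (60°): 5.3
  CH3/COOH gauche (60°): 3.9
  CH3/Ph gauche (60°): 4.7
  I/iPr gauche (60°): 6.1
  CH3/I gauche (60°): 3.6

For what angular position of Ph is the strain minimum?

60°

Ph at 0° is eclipsed. iPr at 0° is eclipsed with Ph at 0° (17.8); tBu at 120° is eclipsed with I at 120° (20.7); CH3 at 240° is eclipsed with COOH at 240° (11.5). Total 50.0 kJ/mol.
Ph at 60° is staggered. iPr at 0° is gauche with Ph at 60° (5.1); iPr at 0° is gauche with COOH at 300° (4.4); tBu at 120° is gauche with Ph at 60° (6.9); tBu at 120° is gauche with I at 180° (5.3); CH3 at 240° is gauche with I at 180° (3.6); CH3 at 240° is gauche with COOH at 300° (3.9). Total 29.2 kJ/mol.
Ph at 120° is eclipsed. iPr at 0° is eclipsed with COOH at 0° (13.6); tBu at 120° is eclipsed with Ph at 120° (22.7); CH3 at 240° is eclipsed with I at 240° (11.7). Total 48.0 kJ/mol.
Ph at 180° is staggered. iPr at 0° is gauche with I at 300° (6.1); iPr at 0° is gauche with COOH at 60° (4.4); tBu at 120° is gauche with Ph at 180° (6.9); tBu at 120° is gauche with COOH at 60° (6.8); CH3 at 240° is gauche with Ph at 180° (4.7); CH3 at 240° is gauche with I at 300° (3.6). Total 32.5 kJ/mol.
Ph at 240° is eclipsed. iPr at 0° is eclipsed with I at 0° (15.9); tBu at 120° is eclipsed with COOH at 120° (18.8); CH3 at 240° is eclipsed with Ph at 240° (15.0). Total 49.7 kJ/mol.
Ph at 300° is staggered. iPr at 0° is gauche with Ph at 300° (5.1); iPr at 0° is gauche with I at 60° (6.1); tBu at 120° is gauche with I at 60° (5.3); tBu at 120° is gauche with COOH at 180° (6.8); CH3 at 240° is gauche with Ph at 300° (4.7); CH3 at 240° is gauche with COOH at 180° (3.9). Total 31.9 kJ/mol.
The minimum (29.2 kJ/mol) occurs with Ph at 60°.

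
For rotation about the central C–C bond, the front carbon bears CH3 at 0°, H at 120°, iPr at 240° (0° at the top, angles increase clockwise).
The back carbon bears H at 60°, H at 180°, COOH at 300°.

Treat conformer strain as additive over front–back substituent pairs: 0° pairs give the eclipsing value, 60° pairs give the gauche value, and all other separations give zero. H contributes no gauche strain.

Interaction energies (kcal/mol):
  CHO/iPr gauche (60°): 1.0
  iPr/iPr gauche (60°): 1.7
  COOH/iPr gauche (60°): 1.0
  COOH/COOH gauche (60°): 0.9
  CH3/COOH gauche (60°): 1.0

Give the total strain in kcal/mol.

2.0 kcal/mol

This conformer (staggered): CH3(0°)/COOH(300°) gauche 1.0; iPr(240°)/COOH(300°) gauche 1.0 → 2.0 kcal/mol.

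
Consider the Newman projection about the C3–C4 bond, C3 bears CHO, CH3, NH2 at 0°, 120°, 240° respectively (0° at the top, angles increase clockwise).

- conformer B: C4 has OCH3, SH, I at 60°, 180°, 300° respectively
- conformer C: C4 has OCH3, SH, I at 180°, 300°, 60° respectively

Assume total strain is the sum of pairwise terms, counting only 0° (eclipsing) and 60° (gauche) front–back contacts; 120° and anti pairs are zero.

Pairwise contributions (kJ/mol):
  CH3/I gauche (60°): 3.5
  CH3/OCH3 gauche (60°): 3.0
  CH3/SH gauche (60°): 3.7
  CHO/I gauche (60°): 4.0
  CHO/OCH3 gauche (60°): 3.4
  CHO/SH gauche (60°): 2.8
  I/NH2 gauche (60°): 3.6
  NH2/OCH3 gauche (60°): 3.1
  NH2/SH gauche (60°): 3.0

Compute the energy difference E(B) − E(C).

+1.3 kJ/mol

B (staggered): CHO(0°)/OCH3(60°) gauche 3.4; CHO(0°)/I(300°) gauche 4.0; CH3(120°)/OCH3(60°) gauche 3.0; CH3(120°)/SH(180°) gauche 3.7; NH2(240°)/SH(180°) gauche 3.0; NH2(240°)/I(300°) gauche 3.6 → 20.7 kJ/mol.
C (staggered): CHO(0°)/SH(300°) gauche 2.8; CHO(0°)/I(60°) gauche 4.0; CH3(120°)/OCH3(180°) gauche 3.0; CH3(120°)/I(60°) gauche 3.5; NH2(240°)/OCH3(180°) gauche 3.1; NH2(240°)/SH(300°) gauche 3.0 → 19.4 kJ/mol.
E(B) − E(C) = 20.7 − 19.4 = +1.3 kJ/mol.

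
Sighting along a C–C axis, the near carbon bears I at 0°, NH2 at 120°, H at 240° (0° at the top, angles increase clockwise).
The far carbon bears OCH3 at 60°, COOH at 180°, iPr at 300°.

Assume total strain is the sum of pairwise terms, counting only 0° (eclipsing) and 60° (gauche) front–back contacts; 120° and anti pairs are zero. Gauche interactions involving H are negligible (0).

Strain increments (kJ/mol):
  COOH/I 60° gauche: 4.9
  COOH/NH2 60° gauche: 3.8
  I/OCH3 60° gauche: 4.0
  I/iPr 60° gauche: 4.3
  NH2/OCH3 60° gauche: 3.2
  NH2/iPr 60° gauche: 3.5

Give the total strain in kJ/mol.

This conformer (staggered): I(0°)/OCH3(60°) gauche 4.0; I(0°)/iPr(300°) gauche 4.3; NH2(120°)/OCH3(60°) gauche 3.2; NH2(120°)/COOH(180°) gauche 3.8 → 15.3 kJ/mol.

15.3 kJ/mol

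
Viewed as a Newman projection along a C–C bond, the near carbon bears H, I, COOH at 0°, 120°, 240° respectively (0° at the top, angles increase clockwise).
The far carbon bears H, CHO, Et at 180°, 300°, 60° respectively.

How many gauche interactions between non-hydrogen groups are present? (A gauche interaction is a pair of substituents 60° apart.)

Non-H gauche pairs: I(120°)/Et(60°); COOH(240°)/CHO(300°) — 2 interactions.

2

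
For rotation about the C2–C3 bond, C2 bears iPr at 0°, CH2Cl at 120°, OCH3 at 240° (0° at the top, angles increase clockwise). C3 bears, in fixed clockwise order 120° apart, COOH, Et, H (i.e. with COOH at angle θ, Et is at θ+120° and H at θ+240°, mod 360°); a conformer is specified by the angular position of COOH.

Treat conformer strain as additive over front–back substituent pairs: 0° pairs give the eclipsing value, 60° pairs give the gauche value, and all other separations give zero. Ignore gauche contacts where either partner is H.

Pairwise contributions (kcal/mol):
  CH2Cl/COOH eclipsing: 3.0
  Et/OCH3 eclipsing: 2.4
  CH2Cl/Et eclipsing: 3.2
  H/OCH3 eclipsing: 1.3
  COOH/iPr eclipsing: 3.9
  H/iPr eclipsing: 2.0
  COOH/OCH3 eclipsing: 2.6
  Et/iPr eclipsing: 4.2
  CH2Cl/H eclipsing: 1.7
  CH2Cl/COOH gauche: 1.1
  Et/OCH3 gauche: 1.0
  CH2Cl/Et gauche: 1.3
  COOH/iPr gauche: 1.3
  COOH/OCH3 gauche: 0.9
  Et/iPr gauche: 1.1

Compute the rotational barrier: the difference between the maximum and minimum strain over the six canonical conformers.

4.4 kcal/mol

COOH at 0° (eclipsed): iPr(0°)/COOH(0°) eclipsed 3.9; CH2Cl(120°)/Et(120°) eclipsed 3.2; OCH3(240°)/H(240°) eclipsed 1.3 → 8.4 kcal/mol.
COOH at 60° (staggered): iPr(0°)/COOH(60°) gauche 1.3; CH2Cl(120°)/COOH(60°) gauche 1.1; CH2Cl(120°)/Et(180°) gauche 1.3; OCH3(240°)/Et(180°) gauche 1.0 → 4.7 kcal/mol.
COOH at 120° (eclipsed): iPr(0°)/H(0°) eclipsed 2.0; CH2Cl(120°)/COOH(120°) eclipsed 3.0; OCH3(240°)/Et(240°) eclipsed 2.4 → 7.4 kcal/mol.
COOH at 180° (staggered): iPr(0°)/Et(300°) gauche 1.1; CH2Cl(120°)/COOH(180°) gauche 1.1; OCH3(240°)/COOH(180°) gauche 0.9; OCH3(240°)/Et(300°) gauche 1.0 → 4.1 kcal/mol.
COOH at 240° (eclipsed): iPr(0°)/Et(0°) eclipsed 4.2; CH2Cl(120°)/H(120°) eclipsed 1.7; OCH3(240°)/COOH(240°) eclipsed 2.6 → 8.5 kcal/mol.
COOH at 300° (staggered): iPr(0°)/COOH(300°) gauche 1.3; iPr(0°)/Et(60°) gauche 1.1; CH2Cl(120°)/Et(60°) gauche 1.3; OCH3(240°)/COOH(300°) gauche 0.9 → 4.6 kcal/mol.
Max at 240° (8.5 kcal/mol), min at 180° (4.1 kcal/mol); barrier = 4.4 kcal/mol.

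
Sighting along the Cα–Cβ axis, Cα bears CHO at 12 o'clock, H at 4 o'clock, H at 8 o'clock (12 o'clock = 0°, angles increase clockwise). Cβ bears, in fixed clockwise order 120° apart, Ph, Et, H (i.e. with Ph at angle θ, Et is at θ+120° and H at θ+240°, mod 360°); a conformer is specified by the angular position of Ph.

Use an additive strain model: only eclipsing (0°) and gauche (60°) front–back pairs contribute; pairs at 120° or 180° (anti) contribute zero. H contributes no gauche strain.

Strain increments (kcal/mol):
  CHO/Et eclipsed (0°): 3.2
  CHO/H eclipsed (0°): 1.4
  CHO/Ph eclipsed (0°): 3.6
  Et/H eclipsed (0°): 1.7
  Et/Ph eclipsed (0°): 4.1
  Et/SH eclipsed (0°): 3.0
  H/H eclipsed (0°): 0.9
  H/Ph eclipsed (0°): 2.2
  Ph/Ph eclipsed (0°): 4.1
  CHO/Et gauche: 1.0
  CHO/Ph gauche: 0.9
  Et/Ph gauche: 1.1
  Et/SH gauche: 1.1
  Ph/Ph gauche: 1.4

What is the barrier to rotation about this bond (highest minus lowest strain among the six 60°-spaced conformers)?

Ph at 0° is eclipsed. CHO at 0° is eclipsed with Ph at 0° (3.6); H at 120° is eclipsed with Et at 120° (1.7); H at 240° is eclipsed with H at 240° (0.9). Total 6.2 kcal/mol.
Ph at 60° is staggered. CHO at 0° is gauche with Ph at 60° (0.9). Total 0.9 kcal/mol.
Ph at 120° is eclipsed. CHO at 0° is eclipsed with H at 0° (1.4); H at 120° is eclipsed with Ph at 120° (2.2); H at 240° is eclipsed with Et at 240° (1.7). Total 5.3 kcal/mol.
Ph at 180° is staggered. CHO at 0° is gauche with Et at 300° (1.0). Total 1.0 kcal/mol.
Ph at 240° is eclipsed. CHO at 0° is eclipsed with Et at 0° (3.2); H at 120° is eclipsed with H at 120° (0.9); H at 240° is eclipsed with Ph at 240° (2.2). Total 6.3 kcal/mol.
Ph at 300° is staggered. CHO at 0° is gauche with Ph at 300° (0.9); CHO at 0° is gauche with Et at 60° (1.0). Total 1.9 kcal/mol.
Max at 240° (6.3 kcal/mol), min at 60° (0.9 kcal/mol); barrier = 5.4 kcal/mol.

5.4 kcal/mol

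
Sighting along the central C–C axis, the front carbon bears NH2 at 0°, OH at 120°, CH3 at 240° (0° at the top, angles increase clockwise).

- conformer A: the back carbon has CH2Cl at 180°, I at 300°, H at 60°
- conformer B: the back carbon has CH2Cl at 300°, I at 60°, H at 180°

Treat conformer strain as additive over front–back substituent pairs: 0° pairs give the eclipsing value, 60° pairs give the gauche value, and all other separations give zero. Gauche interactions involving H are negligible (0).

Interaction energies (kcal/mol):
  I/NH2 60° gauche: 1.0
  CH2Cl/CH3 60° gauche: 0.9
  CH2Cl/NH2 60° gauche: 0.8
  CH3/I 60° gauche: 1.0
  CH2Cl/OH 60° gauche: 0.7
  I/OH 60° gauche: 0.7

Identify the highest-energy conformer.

A

A (staggered): NH2–I gauche, OH–CH2Cl gauche, CH3–CH2Cl gauche, CH3–I gauche; 1.0 + 0.7 + 0.9 + 1.0 = 3.6 kcal/mol.
B (staggered): NH2–CH2Cl gauche, NH2–I gauche, OH–I gauche, CH3–CH2Cl gauche; 0.8 + 1.0 + 0.7 + 0.9 = 3.4 kcal/mol.
A has the highest total (3.6 kcal/mol).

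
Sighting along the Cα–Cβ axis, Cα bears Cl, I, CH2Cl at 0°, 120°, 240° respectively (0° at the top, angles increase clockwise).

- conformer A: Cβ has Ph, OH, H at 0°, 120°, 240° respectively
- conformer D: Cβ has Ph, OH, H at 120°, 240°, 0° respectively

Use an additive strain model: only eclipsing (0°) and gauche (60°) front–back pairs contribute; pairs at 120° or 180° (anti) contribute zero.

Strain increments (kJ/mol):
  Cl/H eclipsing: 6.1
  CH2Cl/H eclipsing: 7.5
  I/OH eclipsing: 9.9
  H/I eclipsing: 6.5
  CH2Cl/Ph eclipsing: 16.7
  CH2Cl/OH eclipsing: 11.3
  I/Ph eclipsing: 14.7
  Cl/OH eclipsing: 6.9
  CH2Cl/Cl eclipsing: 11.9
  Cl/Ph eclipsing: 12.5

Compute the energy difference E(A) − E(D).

A is eclipsed. Cl at 0° is eclipsed with Ph at 0° (12.5); I at 120° is eclipsed with OH at 120° (9.9); CH2Cl at 240° is eclipsed with H at 240° (7.5). Total 29.9 kJ/mol.
D is eclipsed. Cl at 0° is eclipsed with H at 0° (6.1); I at 120° is eclipsed with Ph at 120° (14.7); CH2Cl at 240° is eclipsed with OH at 240° (11.3). Total 32.1 kJ/mol.
E(A) − E(D) = 29.9 − 32.1 = -2.2 kJ/mol.

-2.2 kJ/mol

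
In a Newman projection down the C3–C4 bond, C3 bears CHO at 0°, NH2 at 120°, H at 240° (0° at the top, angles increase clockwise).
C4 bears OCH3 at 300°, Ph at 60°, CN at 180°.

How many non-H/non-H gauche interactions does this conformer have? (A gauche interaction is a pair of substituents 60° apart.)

4

Non-H gauche pairs: CHO(0°)/OCH3(300°); CHO(0°)/Ph(60°); NH2(120°)/Ph(60°); NH2(120°)/CN(180°) — 4 interactions.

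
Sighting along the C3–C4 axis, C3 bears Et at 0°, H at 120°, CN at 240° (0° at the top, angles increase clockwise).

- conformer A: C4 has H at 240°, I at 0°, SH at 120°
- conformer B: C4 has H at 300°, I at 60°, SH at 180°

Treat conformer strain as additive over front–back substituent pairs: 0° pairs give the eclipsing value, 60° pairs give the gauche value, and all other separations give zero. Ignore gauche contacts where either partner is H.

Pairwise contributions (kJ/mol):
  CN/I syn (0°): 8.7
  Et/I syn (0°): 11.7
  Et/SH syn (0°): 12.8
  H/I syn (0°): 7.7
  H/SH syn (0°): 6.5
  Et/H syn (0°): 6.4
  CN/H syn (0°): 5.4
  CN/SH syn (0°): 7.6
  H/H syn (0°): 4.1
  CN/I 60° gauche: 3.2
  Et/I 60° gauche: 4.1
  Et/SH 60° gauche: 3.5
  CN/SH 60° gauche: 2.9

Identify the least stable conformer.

A

A (eclipsed): Et(0°)/I(0°) eclipsed 11.7; H(120°)/SH(120°) eclipsed 6.5; CN(240°)/H(240°) eclipsed 5.4 → 23.6 kJ/mol.
B (staggered): Et(0°)/I(60°) gauche 4.1; CN(240°)/SH(180°) gauche 2.9 → 7.0 kJ/mol.
A has the highest total (23.6 kJ/mol).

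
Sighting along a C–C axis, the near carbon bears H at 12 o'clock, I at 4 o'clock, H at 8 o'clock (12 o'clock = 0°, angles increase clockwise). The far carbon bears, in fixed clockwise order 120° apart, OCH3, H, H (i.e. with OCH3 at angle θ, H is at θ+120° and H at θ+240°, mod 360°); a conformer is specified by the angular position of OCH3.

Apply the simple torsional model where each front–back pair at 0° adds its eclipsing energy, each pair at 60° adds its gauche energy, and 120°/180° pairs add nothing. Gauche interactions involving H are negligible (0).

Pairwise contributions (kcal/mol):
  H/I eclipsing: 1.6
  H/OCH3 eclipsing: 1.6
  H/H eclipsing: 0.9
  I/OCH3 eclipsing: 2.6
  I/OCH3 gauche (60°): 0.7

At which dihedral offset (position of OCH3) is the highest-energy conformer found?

120°

OCH3 at 0° is eclipsed. H at 0° is eclipsed with OCH3 at 0° (1.6); I at 120° is eclipsed with H at 120° (1.6); H at 240° is eclipsed with H at 240° (0.9). Total 4.1 kcal/mol.
OCH3 at 60° is staggered. I at 120° is gauche with OCH3 at 60° (0.7). Total 0.7 kcal/mol.
OCH3 at 120° is eclipsed. H at 0° is eclipsed with H at 0° (0.9); I at 120° is eclipsed with OCH3 at 120° (2.6); H at 240° is eclipsed with H at 240° (0.9). Total 4.4 kcal/mol.
OCH3 at 180° is staggered. I at 120° is gauche with OCH3 at 180° (0.7). Total 0.7 kcal/mol.
OCH3 at 240° is eclipsed. H at 0° is eclipsed with H at 0° (0.9); I at 120° is eclipsed with H at 120° (1.6); H at 240° is eclipsed with OCH3 at 240° (1.6). Total 4.1 kcal/mol.
OCH3 at 300° (staggered): no non-H gauche contacts → 0.0 kcal/mol.
The maximum (4.4 kcal/mol) occurs with OCH3 at 120°.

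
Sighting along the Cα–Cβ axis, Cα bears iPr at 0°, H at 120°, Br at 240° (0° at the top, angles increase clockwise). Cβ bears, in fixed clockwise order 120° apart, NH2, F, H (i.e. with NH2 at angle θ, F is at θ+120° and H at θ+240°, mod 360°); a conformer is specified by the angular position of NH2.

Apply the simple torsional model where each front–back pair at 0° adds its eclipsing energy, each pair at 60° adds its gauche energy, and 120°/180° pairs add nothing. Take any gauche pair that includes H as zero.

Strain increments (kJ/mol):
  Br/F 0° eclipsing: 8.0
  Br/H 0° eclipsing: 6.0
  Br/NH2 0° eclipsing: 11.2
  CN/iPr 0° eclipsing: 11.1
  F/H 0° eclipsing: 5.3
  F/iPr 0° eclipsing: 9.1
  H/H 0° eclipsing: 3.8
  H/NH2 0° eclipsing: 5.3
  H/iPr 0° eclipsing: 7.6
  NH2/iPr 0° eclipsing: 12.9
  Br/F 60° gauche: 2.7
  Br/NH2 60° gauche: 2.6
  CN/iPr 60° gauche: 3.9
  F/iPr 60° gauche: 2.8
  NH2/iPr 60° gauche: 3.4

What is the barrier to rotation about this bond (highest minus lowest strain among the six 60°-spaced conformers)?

18.1 kJ/mol

NH2 at 0° (eclipsed): iPr–NH2 eclipsed, H–F eclipsed, Br–H eclipsed; 12.9 + 5.3 + 6.0 = 24.2 kJ/mol.
NH2 at 60° (staggered): iPr–NH2 gauche, Br–F gauche; 3.4 + 2.7 = 6.1 kJ/mol.
NH2 at 120° (eclipsed): iPr–H eclipsed, H–NH2 eclipsed, Br–F eclipsed; 7.6 + 5.3 + 8.0 = 20.9 kJ/mol.
NH2 at 180° (staggered): iPr–F gauche, Br–NH2 gauche, Br–F gauche; 2.8 + 2.6 + 2.7 = 8.1 kJ/mol.
NH2 at 240° (eclipsed): iPr–F eclipsed, H–H eclipsed, Br–NH2 eclipsed; 9.1 + 3.8 + 11.2 = 24.1 kJ/mol.
NH2 at 300° (staggered): iPr–NH2 gauche, iPr–F gauche, Br–NH2 gauche; 3.4 + 2.8 + 2.6 = 8.8 kJ/mol.
Max at 0° (24.2 kJ/mol), min at 60° (6.1 kJ/mol); barrier = 18.1 kJ/mol.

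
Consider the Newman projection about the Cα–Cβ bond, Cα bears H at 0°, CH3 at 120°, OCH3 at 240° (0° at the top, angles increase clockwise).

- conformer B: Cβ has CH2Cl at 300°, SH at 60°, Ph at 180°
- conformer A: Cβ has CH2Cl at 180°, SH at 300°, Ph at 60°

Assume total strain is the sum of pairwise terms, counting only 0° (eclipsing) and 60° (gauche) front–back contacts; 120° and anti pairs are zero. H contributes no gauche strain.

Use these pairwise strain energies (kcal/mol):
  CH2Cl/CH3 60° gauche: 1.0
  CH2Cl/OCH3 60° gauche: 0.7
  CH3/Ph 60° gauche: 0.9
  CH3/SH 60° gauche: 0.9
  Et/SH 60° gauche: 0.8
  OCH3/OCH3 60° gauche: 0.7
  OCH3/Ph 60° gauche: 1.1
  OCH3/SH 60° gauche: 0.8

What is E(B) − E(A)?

+0.2 kcal/mol

B is staggered. CH3 at 120° is gauche with SH at 60° (0.9); CH3 at 120° is gauche with Ph at 180° (0.9); OCH3 at 240° is gauche with CH2Cl at 300° (0.7); OCH3 at 240° is gauche with Ph at 180° (1.1). Total 3.6 kcal/mol.
A is staggered. CH3 at 120° is gauche with CH2Cl at 180° (1.0); CH3 at 120° is gauche with Ph at 60° (0.9); OCH3 at 240° is gauche with CH2Cl at 180° (0.7); OCH3 at 240° is gauche with SH at 300° (0.8). Total 3.4 kcal/mol.
E(B) − E(A) = 3.6 − 3.4 = +0.2 kcal/mol.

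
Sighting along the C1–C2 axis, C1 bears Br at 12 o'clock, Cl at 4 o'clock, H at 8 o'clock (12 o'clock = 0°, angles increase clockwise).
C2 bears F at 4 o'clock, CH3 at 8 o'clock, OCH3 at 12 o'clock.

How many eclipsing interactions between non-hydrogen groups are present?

2

Non-H eclipsing pairs: Br(0°)/OCH3(0°); Cl(120°)/F(120°) — 2 interactions.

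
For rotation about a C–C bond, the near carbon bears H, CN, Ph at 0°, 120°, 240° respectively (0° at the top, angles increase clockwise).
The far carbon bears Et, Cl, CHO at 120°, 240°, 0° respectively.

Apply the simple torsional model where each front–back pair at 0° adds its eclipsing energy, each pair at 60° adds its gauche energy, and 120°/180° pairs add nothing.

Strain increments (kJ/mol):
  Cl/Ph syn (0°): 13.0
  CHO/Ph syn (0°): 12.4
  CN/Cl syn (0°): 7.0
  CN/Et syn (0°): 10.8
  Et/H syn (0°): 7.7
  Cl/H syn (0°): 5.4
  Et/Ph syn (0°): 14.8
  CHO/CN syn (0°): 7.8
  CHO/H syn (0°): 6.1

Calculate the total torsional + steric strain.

This conformer (eclipsed): H–CHO eclipsed, CN–Et eclipsed, Ph–Cl eclipsed; 6.1 + 10.8 + 13.0 = 29.9 kJ/mol.

29.9 kJ/mol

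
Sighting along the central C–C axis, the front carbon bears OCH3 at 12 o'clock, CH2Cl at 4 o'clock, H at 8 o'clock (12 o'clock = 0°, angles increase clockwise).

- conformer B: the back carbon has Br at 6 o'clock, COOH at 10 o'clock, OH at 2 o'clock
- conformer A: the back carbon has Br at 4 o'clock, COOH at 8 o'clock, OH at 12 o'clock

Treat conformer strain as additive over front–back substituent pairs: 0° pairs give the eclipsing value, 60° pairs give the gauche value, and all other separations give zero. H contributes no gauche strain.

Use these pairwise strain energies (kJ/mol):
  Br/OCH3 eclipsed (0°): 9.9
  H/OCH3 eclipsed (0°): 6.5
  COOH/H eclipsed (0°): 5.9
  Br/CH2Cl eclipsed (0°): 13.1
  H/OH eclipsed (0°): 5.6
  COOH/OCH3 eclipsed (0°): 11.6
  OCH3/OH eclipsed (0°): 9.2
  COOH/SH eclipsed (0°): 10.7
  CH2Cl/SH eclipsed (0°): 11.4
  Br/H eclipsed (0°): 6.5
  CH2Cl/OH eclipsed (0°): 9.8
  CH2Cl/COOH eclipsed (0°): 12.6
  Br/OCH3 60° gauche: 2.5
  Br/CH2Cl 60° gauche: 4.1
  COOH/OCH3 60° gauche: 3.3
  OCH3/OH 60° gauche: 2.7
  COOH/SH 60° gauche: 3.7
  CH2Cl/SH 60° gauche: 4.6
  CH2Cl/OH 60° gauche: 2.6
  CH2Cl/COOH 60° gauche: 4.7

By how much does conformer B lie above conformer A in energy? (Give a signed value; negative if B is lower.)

B (staggered): OCH3–COOH gauche, OCH3–OH gauche, CH2Cl–Br gauche, CH2Cl–OH gauche; 3.3 + 2.7 + 4.1 + 2.6 = 12.7 kJ/mol.
A (eclipsed): OCH3–OH eclipsed, CH2Cl–Br eclipsed, H–COOH eclipsed; 9.2 + 13.1 + 5.9 = 28.2 kJ/mol.
E(B) − E(A) = 12.7 − 28.2 = -15.5 kJ/mol.

-15.5 kJ/mol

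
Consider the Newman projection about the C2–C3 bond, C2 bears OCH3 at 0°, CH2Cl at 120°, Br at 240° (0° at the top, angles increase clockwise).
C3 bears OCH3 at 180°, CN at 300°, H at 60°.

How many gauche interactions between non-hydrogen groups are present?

4

Non-H gauche pairs: OCH3(0°)/CN(300°); CH2Cl(120°)/OCH3(180°); Br(240°)/OCH3(180°); Br(240°)/CN(300°) — 4 interactions.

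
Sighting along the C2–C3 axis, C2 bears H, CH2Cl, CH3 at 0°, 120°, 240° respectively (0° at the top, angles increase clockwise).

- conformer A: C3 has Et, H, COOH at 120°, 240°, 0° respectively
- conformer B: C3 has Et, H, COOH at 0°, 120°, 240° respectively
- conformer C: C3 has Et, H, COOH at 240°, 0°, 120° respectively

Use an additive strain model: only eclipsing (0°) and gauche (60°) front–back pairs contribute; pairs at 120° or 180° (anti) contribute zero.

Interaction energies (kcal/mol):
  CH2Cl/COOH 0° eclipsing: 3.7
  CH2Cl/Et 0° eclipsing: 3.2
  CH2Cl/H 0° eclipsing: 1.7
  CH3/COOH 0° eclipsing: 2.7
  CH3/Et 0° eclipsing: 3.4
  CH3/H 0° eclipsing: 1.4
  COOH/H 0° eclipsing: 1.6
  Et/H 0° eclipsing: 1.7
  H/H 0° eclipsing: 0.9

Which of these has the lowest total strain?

A is eclipsed. H at 0° is eclipsed with COOH at 0° (1.6); CH2Cl at 120° is eclipsed with Et at 120° (3.2); CH3 at 240° is eclipsed with H at 240° (1.4). Total 6.2 kcal/mol.
B is eclipsed. H at 0° is eclipsed with Et at 0° (1.7); CH2Cl at 120° is eclipsed with H at 120° (1.7); CH3 at 240° is eclipsed with COOH at 240° (2.7). Total 6.1 kcal/mol.
C is eclipsed. H at 0° is eclipsed with H at 0° (0.9); CH2Cl at 120° is eclipsed with COOH at 120° (3.7); CH3 at 240° is eclipsed with Et at 240° (3.4). Total 8.0 kcal/mol.
B has the lowest total (6.1 kcal/mol).

B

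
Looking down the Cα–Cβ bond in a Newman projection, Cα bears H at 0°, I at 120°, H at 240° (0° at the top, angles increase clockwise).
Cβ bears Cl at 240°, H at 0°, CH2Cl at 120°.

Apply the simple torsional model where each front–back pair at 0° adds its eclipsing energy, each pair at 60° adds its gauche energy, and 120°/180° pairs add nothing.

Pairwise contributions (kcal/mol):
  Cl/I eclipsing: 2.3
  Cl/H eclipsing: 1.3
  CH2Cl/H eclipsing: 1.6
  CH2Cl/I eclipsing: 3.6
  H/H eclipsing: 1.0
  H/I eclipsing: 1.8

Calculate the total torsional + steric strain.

5.9 kcal/mol

This conformer is eclipsed. H at 0° is eclipsed with H at 0° (1.0); I at 120° is eclipsed with CH2Cl at 120° (3.6); H at 240° is eclipsed with Cl at 240° (1.3). Total 5.9 kcal/mol.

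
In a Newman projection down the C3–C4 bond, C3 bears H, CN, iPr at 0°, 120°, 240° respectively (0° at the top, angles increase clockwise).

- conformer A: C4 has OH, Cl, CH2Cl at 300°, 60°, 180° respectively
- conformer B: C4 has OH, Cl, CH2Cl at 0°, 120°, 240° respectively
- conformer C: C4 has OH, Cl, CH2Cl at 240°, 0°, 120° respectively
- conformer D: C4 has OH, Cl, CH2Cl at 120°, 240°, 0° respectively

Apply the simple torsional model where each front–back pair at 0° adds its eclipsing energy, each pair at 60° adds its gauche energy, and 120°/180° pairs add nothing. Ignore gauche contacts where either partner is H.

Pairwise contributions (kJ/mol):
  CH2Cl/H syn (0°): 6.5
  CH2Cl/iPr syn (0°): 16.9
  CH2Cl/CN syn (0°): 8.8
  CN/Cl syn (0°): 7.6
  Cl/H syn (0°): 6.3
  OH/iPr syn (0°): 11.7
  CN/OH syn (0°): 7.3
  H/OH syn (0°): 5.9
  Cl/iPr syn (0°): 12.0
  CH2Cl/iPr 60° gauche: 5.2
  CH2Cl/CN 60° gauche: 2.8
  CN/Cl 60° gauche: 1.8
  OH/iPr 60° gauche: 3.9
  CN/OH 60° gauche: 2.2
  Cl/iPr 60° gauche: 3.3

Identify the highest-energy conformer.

A is staggered. CN at 120° is gauche with Cl at 60° (1.8); CN at 120° is gauche with CH2Cl at 180° (2.8); iPr at 240° is gauche with OH at 300° (3.9); iPr at 240° is gauche with CH2Cl at 180° (5.2). Total 13.7 kJ/mol.
B is eclipsed. H at 0° is eclipsed with OH at 0° (5.9); CN at 120° is eclipsed with Cl at 120° (7.6); iPr at 240° is eclipsed with CH2Cl at 240° (16.9). Total 30.4 kJ/mol.
C is eclipsed. H at 0° is eclipsed with Cl at 0° (6.3); CN at 120° is eclipsed with CH2Cl at 120° (8.8); iPr at 240° is eclipsed with OH at 240° (11.7). Total 26.8 kJ/mol.
D is eclipsed. H at 0° is eclipsed with CH2Cl at 0° (6.5); CN at 120° is eclipsed with OH at 120° (7.3); iPr at 240° is eclipsed with Cl at 240° (12.0). Total 25.8 kJ/mol.
B has the highest total (30.4 kJ/mol).

B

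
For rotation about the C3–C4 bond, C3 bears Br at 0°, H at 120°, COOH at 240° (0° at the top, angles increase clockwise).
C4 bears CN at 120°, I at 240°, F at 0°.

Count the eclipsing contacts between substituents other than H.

Non-H eclipsing pairs: Br(0°)/F(0°); COOH(240°)/I(240°) — 2 interactions.

2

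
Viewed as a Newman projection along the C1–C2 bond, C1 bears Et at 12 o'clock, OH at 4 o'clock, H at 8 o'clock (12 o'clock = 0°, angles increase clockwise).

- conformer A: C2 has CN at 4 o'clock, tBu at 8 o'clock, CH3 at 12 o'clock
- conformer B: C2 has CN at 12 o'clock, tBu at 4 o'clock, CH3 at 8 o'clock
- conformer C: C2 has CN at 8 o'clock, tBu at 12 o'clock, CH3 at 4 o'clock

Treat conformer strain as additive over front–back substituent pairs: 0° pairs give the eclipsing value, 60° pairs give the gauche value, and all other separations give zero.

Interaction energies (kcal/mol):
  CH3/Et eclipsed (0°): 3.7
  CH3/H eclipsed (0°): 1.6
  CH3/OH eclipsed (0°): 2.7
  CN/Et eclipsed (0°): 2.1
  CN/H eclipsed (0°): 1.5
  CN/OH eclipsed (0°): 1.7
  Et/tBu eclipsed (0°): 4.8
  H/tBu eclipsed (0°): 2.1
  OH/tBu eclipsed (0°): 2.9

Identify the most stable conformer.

B

A (eclipsed): Et–CH3 eclipsed, OH–CN eclipsed, H–tBu eclipsed; 3.7 + 1.7 + 2.1 = 7.5 kcal/mol.
B (eclipsed): Et–CN eclipsed, OH–tBu eclipsed, H–CH3 eclipsed; 2.1 + 2.9 + 1.6 = 6.6 kcal/mol.
C (eclipsed): Et–tBu eclipsed, OH–CH3 eclipsed, H–CN eclipsed; 4.8 + 2.7 + 1.5 = 9.0 kcal/mol.
B has the lowest total (6.6 kcal/mol).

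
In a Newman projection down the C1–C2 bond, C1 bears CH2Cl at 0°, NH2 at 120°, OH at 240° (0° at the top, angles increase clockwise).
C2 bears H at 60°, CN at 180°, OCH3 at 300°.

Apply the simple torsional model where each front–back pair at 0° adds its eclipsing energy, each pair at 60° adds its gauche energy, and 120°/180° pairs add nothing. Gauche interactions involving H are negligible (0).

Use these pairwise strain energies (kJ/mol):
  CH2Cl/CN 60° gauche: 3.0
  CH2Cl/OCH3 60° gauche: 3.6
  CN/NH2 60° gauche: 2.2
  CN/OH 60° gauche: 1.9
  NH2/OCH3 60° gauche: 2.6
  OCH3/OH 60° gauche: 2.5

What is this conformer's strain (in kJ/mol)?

10.2 kJ/mol

This conformer is staggered. CH2Cl at 0° is gauche with OCH3 at 300° (3.6); NH2 at 120° is gauche with CN at 180° (2.2); OH at 240° is gauche with CN at 180° (1.9); OH at 240° is gauche with OCH3 at 300° (2.5). Total 10.2 kJ/mol.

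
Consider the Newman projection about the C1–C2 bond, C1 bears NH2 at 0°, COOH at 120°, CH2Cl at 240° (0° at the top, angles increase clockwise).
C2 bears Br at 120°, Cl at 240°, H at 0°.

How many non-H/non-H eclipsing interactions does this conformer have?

2

Non-H eclipsing pairs: COOH(120°)/Br(120°); CH2Cl(240°)/Cl(240°) — 2 interactions.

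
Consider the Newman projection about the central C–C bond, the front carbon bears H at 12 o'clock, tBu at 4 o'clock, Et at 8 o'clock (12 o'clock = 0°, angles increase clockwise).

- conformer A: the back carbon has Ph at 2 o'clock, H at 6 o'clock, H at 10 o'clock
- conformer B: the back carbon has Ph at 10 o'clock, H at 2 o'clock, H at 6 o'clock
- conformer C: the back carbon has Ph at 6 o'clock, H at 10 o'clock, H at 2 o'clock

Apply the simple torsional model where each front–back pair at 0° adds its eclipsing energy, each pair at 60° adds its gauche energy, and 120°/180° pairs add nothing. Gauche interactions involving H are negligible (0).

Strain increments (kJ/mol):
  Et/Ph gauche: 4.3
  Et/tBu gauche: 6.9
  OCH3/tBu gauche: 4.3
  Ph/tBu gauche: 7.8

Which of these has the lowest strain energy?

B

A (staggered): tBu(120°)/Ph(60°) gauche 7.8 → 7.8 kJ/mol.
B (staggered): Et(240°)/Ph(300°) gauche 4.3 → 4.3 kJ/mol.
C (staggered): tBu(120°)/Ph(180°) gauche 7.8; Et(240°)/Ph(180°) gauche 4.3 → 12.1 kJ/mol.
B has the lowest total (4.3 kJ/mol).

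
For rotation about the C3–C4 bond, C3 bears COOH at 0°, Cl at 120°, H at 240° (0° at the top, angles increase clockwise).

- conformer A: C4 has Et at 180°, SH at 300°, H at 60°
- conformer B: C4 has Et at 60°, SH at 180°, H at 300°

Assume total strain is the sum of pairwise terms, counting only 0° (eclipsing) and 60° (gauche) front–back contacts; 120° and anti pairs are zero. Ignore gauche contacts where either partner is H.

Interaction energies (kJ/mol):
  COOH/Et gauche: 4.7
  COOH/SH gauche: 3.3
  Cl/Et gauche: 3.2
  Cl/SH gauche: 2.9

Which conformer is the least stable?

B

A (staggered): COOH(0°)/SH(300°) gauche 3.3; Cl(120°)/Et(180°) gauche 3.2 → 6.5 kJ/mol.
B (staggered): COOH(0°)/Et(60°) gauche 4.7; Cl(120°)/Et(60°) gauche 3.2; Cl(120°)/SH(180°) gauche 2.9 → 10.8 kJ/mol.
B has the highest total (10.8 kJ/mol).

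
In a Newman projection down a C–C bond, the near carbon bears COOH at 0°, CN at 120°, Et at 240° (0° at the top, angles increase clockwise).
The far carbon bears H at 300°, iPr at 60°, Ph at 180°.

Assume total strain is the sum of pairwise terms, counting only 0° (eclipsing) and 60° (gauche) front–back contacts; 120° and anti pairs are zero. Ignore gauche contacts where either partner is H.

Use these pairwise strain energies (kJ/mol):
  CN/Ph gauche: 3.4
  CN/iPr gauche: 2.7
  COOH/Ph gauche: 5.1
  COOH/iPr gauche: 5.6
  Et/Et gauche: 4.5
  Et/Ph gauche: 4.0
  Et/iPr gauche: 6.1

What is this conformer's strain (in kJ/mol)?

15.7 kJ/mol

This conformer is staggered. COOH at 0° is gauche with iPr at 60° (5.6); CN at 120° is gauche with iPr at 60° (2.7); CN at 120° is gauche with Ph at 180° (3.4); Et at 240° is gauche with Ph at 180° (4.0). Total 15.7 kJ/mol.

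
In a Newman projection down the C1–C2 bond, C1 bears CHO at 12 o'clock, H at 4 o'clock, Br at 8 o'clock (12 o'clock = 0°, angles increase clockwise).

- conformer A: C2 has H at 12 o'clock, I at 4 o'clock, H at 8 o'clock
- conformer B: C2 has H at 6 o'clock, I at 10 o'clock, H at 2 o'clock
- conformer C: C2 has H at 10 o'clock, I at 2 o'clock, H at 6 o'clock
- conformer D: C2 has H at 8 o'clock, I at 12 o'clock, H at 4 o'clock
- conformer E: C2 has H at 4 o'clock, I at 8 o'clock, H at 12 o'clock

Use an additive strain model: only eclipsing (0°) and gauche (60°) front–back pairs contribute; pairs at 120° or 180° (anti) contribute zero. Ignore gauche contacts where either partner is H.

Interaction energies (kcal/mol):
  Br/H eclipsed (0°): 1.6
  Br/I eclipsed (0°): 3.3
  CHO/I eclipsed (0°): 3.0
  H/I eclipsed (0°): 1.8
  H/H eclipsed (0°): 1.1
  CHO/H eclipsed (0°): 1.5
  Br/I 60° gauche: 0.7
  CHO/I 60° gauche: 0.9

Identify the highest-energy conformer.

A (eclipsed): CHO–H eclipsed, H–I eclipsed, Br–H eclipsed; 1.5 + 1.8 + 1.6 = 4.9 kcal/mol.
B (staggered): CHO–I gauche, Br–I gauche; 0.9 + 0.7 = 1.6 kcal/mol.
C (staggered): CHO–I gauche; 0.9 = 0.9 kcal/mol.
D (eclipsed): CHO–I eclipsed, H–H eclipsed, Br–H eclipsed; 3.0 + 1.1 + 1.6 = 5.7 kcal/mol.
E (eclipsed): CHO–H eclipsed, H–H eclipsed, Br–I eclipsed; 1.5 + 1.1 + 3.3 = 5.9 kcal/mol.
E has the highest total (5.9 kcal/mol).

E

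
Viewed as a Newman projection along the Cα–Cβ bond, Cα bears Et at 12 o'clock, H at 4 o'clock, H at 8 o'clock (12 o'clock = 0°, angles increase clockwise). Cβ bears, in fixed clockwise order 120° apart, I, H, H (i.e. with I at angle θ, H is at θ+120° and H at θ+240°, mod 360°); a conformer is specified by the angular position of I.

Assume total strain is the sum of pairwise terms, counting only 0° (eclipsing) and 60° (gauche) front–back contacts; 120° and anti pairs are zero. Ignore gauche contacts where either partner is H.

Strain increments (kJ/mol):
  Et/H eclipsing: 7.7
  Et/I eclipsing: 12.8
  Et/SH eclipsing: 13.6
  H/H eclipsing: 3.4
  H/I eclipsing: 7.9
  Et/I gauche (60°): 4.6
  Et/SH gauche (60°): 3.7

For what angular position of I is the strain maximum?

I at 0° is eclipsed. Et at 0° is eclipsed with I at 0° (12.8); H at 120° is eclipsed with H at 120° (3.4); H at 240° is eclipsed with H at 240° (3.4). Total 19.6 kJ/mol.
I at 60° is staggered. Et at 0° is gauche with I at 60° (4.6). Total 4.6 kJ/mol.
I at 120° is eclipsed. Et at 0° is eclipsed with H at 0° (7.7); H at 120° is eclipsed with I at 120° (7.9); H at 240° is eclipsed with H at 240° (3.4). Total 19.0 kJ/mol.
I at 180° (staggered): no non-H gauche contacts → 0.0 kJ/mol.
I at 240° is eclipsed. Et at 0° is eclipsed with H at 0° (7.7); H at 120° is eclipsed with H at 120° (3.4); H at 240° is eclipsed with I at 240° (7.9). Total 19.0 kJ/mol.
I at 300° is staggered. Et at 0° is gauche with I at 300° (4.6). Total 4.6 kJ/mol.
The maximum (19.6 kJ/mol) occurs with I at 0°.

0°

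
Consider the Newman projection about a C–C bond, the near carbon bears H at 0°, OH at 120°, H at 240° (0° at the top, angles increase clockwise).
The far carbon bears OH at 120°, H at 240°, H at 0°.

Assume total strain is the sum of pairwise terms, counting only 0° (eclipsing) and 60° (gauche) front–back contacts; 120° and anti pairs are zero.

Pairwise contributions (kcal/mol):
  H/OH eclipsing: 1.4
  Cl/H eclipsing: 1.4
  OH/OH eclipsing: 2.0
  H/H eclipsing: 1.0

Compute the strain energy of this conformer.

This conformer is eclipsed. H at 0° is eclipsed with H at 0° (1.0); OH at 120° is eclipsed with OH at 120° (2.0); H at 240° is eclipsed with H at 240° (1.0). Total 4.0 kcal/mol.

4.0 kcal/mol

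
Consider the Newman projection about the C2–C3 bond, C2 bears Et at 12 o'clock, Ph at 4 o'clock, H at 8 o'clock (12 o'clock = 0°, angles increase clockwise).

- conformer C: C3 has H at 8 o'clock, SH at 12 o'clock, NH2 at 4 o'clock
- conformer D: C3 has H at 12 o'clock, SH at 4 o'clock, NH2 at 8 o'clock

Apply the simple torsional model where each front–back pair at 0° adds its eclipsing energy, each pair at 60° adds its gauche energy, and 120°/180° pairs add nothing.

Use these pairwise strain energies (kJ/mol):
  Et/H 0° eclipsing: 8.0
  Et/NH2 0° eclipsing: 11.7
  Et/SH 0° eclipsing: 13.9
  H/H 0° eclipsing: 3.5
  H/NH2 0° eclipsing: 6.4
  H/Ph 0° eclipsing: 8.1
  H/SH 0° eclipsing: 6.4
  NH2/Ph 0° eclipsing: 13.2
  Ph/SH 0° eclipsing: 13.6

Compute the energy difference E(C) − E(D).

C is eclipsed. Et at 0° is eclipsed with SH at 0° (13.9); Ph at 120° is eclipsed with NH2 at 120° (13.2); H at 240° is eclipsed with H at 240° (3.5). Total 30.6 kJ/mol.
D is eclipsed. Et at 0° is eclipsed with H at 0° (8.0); Ph at 120° is eclipsed with SH at 120° (13.6); H at 240° is eclipsed with NH2 at 240° (6.4). Total 28.0 kJ/mol.
E(C) − E(D) = 30.6 − 28.0 = +2.6 kJ/mol.

+2.6 kJ/mol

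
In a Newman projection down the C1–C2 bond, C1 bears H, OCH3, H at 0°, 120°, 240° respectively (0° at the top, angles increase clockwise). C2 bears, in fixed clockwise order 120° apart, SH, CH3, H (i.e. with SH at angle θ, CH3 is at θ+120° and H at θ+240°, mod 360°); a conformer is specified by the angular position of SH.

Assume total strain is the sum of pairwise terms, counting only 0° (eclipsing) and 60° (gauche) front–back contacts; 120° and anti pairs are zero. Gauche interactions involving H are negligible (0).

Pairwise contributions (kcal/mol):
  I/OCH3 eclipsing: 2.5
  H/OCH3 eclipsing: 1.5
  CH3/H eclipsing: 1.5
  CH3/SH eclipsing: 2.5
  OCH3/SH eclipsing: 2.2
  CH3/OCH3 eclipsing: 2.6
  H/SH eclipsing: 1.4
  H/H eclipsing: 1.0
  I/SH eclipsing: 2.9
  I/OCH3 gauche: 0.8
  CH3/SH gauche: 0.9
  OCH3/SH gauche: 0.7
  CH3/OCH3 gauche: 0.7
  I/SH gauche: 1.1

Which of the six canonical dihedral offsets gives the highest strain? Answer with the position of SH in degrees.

0°

SH at 0° is eclipsed. H at 0° is eclipsed with SH at 0° (1.4); OCH3 at 120° is eclipsed with CH3 at 120° (2.6); H at 240° is eclipsed with H at 240° (1.0). Total 5.0 kcal/mol.
SH at 60° is staggered. OCH3 at 120° is gauche with SH at 60° (0.7); OCH3 at 120° is gauche with CH3 at 180° (0.7). Total 1.4 kcal/mol.
SH at 120° is eclipsed. H at 0° is eclipsed with H at 0° (1.0); OCH3 at 120° is eclipsed with SH at 120° (2.2); H at 240° is eclipsed with CH3 at 240° (1.5). Total 4.7 kcal/mol.
SH at 180° is staggered. OCH3 at 120° is gauche with SH at 180° (0.7). Total 0.7 kcal/mol.
SH at 240° is eclipsed. H at 0° is eclipsed with CH3 at 0° (1.5); OCH3 at 120° is eclipsed with H at 120° (1.5); H at 240° is eclipsed with SH at 240° (1.4). Total 4.4 kcal/mol.
SH at 300° is staggered. OCH3 at 120° is gauche with CH3 at 60° (0.7). Total 0.7 kcal/mol.
The maximum (5.0 kcal/mol) occurs with SH at 0°.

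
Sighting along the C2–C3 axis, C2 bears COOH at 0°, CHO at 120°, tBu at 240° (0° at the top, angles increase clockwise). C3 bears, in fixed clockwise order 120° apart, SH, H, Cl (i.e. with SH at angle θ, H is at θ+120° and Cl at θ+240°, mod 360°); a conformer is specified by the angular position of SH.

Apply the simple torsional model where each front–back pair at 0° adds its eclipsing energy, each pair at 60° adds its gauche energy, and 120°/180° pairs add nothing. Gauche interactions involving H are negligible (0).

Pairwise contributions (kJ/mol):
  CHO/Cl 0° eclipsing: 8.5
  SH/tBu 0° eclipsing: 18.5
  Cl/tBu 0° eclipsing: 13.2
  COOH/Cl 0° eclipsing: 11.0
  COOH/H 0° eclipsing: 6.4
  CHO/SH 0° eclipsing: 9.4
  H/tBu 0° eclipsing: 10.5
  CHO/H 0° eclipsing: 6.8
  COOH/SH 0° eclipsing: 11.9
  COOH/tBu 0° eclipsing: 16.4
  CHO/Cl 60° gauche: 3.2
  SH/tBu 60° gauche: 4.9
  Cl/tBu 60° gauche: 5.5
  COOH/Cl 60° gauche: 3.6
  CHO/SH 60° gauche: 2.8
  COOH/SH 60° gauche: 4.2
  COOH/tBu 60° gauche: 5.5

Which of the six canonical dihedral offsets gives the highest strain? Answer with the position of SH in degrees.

240°

SH at 0° (eclipsed): COOH–SH eclipsed, CHO–H eclipsed, tBu–Cl eclipsed; 11.9 + 6.8 + 13.2 = 31.9 kJ/mol.
SH at 60° (staggered): COOH–SH gauche, COOH–Cl gauche, CHO–SH gauche, tBu–Cl gauche; 4.2 + 3.6 + 2.8 + 5.5 = 16.1 kJ/mol.
SH at 120° (eclipsed): COOH–Cl eclipsed, CHO–SH eclipsed, tBu–H eclipsed; 11.0 + 9.4 + 10.5 = 30.9 kJ/mol.
SH at 180° (staggered): COOH–Cl gauche, CHO–SH gauche, CHO–Cl gauche, tBu–SH gauche; 3.6 + 2.8 + 3.2 + 4.9 = 14.5 kJ/mol.
SH at 240° (eclipsed): COOH–H eclipsed, CHO–Cl eclipsed, tBu–SH eclipsed; 6.4 + 8.5 + 18.5 = 33.4 kJ/mol.
SH at 300° (staggered): COOH–SH gauche, CHO–Cl gauche, tBu–SH gauche, tBu–Cl gauche; 4.2 + 3.2 + 4.9 + 5.5 = 17.8 kJ/mol.
The maximum (33.4 kJ/mol) occurs with SH at 240°.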